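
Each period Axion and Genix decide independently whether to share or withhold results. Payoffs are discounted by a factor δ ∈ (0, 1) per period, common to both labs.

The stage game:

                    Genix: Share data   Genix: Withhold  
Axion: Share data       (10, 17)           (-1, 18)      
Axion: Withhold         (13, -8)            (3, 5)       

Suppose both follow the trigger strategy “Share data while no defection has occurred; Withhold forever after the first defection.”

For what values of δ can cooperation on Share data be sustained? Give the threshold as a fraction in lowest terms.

Axion: cooperation gives 10 each period; deviation gives 13 once then 3 forever.
  10/(1−δ) ≥ 13 + 3δ/(1−δ) ⇒ δ ≥ 3/10.
Genix: cooperation gives 17 each period; deviation gives 18 once then 5 forever.
  δ ≥ 1/13.
Both must hold, so the binding constraint is Axion's: δ ≥ 3/10.

3/10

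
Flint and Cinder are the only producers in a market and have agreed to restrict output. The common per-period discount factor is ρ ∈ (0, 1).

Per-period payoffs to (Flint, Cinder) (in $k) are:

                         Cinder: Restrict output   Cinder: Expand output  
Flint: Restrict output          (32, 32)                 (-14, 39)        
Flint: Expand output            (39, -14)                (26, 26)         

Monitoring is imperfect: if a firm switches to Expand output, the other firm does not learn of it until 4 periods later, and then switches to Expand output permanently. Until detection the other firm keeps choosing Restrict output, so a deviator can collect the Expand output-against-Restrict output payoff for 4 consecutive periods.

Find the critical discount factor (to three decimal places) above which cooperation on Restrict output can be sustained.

Deviating for the 4 undetected periods gains 39−32 = 7 per period over cooperation, then loses 32−26 = 6 per period forever once punishment starts.
Gain: 7(1 + ρ + … + ρ^3); loss: 6·ρ^4/(1−ρ).
No profitable deviation ⇔ 7(1−ρ^4) ≤ 6·ρ^4, i.e. ρ^4 ≥ 7/(7+6) = 7/13.
Hence ρ ≥ (7/13)^(1/4) ≈ 0.857.

0.857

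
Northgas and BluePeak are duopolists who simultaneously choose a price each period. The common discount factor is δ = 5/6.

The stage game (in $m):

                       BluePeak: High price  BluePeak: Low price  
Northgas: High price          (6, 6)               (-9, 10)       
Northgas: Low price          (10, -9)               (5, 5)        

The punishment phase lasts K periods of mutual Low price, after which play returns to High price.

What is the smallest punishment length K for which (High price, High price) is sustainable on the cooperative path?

9

No profitable deviation requires (6−5)(δ+…+δ^K) ≥ 10−6, i.e. δ+…+δ^K ≥ 4 ≈ 4.0000.
With δ = 5/6, the partial sums are K=1: 0.8333, K=2: 1.5278, …, K=7: 3.6046, K=8: 3.8372, K=9: 4.0310.
K = 9 is the first length at which the sum reaches 4.0000.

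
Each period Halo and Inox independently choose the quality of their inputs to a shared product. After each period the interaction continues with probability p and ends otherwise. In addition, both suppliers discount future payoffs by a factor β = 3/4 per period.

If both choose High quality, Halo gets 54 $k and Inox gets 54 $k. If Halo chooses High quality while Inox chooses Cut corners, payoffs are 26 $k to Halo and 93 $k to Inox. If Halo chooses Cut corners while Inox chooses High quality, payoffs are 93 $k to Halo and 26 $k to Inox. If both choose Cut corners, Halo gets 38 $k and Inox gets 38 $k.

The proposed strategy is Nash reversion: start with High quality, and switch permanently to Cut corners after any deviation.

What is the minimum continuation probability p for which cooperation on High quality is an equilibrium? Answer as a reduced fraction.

52/55

With continuation probability p and discount β, the effective per-period discount factor is βp.
Grim-trigger IC: βp ≥ (93−54)/(93−38) = 39/55.
So p ≥ (39/55)/(3/4) = 52/55.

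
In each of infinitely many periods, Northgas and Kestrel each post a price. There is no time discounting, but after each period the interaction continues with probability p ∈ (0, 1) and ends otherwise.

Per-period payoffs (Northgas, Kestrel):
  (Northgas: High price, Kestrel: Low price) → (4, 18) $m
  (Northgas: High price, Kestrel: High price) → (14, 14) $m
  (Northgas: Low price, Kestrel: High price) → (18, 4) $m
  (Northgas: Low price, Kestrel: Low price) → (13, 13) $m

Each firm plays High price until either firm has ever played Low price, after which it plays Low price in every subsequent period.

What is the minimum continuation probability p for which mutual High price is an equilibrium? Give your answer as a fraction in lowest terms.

Expected cooperation value is 14 + p·14 + p²·14 + … = 14/(1−p); deviation gives 18 + p·13/(1−p).
14 ≥ 18(1−p) + 13p ⇒ 5p ≥ 4 ⇒ p ≥ 4/5.

4/5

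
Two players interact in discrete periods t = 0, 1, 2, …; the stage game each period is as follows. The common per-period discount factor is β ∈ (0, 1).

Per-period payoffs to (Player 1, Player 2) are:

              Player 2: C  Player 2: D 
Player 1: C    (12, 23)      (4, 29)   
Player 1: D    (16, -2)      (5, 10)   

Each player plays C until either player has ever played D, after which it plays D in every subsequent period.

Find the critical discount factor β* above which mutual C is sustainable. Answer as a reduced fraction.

4/11

Player 1's threshold: (16−12)/(16−5) = 4/11.
Player 2's threshold: (29−23)/(29−10) = 6/19.
4/11 > 6/19, so Player 1 binds and β* = 4/11.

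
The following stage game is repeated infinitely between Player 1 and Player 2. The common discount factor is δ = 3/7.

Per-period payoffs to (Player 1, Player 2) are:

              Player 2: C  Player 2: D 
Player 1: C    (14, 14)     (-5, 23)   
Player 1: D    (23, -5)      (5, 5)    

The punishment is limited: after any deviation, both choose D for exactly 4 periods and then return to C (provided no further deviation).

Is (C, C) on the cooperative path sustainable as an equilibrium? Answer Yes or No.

IC: δ+…+δ^4 ≥ (23−14)/(14−5) = 1.
At δ = 3/7: partial sum = 0.7247 < 1.0000. Cooperation not sustainable.

No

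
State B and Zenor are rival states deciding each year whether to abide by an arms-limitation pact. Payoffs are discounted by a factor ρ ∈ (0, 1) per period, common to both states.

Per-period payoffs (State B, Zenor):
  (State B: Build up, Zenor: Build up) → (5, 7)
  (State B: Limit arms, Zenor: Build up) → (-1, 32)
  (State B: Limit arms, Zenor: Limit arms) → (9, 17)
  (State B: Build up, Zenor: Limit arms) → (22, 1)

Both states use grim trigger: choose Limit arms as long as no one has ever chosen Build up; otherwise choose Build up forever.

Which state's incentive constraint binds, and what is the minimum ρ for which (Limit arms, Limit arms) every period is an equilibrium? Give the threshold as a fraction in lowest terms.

State B: cooperation gives 9 each period; deviation gives 22 once then 5 forever.
  9/(1−ρ) ≥ 22 + 5ρ/(1−ρ) ⇒ ρ ≥ 13/17.
Zenor: cooperation gives 17 each period; deviation gives 32 once then 7 forever.
  ρ ≥ 15/25 = 3/5.
Both must hold, so the binding constraint is State B's: ρ ≥ 13/17.

State B; ρ ≥ 13/17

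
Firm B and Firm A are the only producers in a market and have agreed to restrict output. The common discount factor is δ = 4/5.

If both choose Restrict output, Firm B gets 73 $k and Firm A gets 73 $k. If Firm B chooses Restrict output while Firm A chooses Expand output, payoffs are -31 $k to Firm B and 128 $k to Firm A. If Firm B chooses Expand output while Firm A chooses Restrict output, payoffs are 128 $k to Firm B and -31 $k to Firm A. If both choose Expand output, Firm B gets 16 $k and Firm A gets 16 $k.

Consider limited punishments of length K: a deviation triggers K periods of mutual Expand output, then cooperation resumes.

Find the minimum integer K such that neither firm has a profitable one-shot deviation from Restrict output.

No profitable deviation requires (73−16)(δ+…+δ^K) ≥ 128−73, i.e. δ+…+δ^K ≥ 55/57 ≈ 0.9649.
With δ = 4/5, the partial sums are K=1: 0.8000, K=2: 1.4400.
K = 2 is the first length at which the sum reaches 0.9649.

2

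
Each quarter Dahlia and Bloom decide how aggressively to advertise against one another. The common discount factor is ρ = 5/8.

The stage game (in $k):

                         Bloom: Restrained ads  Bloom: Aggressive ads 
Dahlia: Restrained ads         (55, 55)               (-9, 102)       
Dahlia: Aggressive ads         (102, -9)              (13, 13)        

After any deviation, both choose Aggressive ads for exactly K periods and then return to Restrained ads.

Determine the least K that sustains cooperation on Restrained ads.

Need Σ_{k=1}^{K} ρ^k ≥ (102−55)/(55−13) = 1.1190 at ρ = 5/8.
At K = 2 the sum is 1.0156 < 1.1190; at K = 3 it is 1.2598 ≥ 1.1190.
So the minimum punishment length is K = 3.

3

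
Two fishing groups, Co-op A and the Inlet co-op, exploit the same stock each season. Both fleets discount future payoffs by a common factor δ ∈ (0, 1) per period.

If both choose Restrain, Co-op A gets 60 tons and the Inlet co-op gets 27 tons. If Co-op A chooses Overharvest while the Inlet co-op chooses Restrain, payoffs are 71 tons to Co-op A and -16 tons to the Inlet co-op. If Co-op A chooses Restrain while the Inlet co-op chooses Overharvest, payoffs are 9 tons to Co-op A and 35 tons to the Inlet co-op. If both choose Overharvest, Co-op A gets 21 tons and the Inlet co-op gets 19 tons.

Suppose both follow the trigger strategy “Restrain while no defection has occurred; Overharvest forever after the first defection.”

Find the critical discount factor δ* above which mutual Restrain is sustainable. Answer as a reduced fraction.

1/2

Co-op A's threshold: (71−60)/(71−21) = 11/50.
the Inlet co-op's threshold: (35−27)/(35−19) = 1/2.
11/50 < 1/2, so the Inlet co-op binds and δ* = 1/2.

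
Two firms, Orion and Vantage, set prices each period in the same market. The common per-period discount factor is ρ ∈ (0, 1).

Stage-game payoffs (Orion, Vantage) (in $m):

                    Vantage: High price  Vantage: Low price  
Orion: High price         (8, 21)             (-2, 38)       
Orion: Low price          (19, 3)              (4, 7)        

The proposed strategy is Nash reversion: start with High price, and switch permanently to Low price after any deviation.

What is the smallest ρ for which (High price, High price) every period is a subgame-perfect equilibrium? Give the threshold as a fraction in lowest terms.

Orion's threshold: (19−8)/(19−4) = 11/15.
Vantage's threshold: (38−21)/(38−7) = 17/31.
11/15 > 17/31, so Orion binds and ρ* = 11/15.

11/15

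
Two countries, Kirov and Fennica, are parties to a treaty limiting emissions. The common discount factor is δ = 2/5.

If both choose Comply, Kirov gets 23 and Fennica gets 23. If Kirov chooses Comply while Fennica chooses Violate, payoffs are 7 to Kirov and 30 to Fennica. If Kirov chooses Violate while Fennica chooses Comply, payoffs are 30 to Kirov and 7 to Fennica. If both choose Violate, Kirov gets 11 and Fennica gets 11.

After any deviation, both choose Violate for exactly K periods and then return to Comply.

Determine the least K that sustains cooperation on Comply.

IC: δ(1−δ^K)/(1−δ) ≥ (30−23)/(23−11) = 7/12.
With δ = 2/5: need 1 − δ^K ≥ 7/12·(1−2/5)/(2/5), i.e. δ^K ≤ 0.1250.
Since (2/5)^2 = 0.1600 and (2/5)^3 = 0.0640, the smallest such K is 3.

3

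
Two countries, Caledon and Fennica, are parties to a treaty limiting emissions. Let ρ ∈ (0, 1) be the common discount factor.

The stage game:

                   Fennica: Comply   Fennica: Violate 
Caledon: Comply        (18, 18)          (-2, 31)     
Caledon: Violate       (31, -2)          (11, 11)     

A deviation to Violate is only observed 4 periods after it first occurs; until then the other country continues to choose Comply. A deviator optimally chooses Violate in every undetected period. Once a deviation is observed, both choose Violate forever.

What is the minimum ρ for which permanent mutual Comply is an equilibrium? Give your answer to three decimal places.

The best deviation is to choose Violate for all 4 undetected periods, earning 31 each, then 11 forever once detected.
Deviation value: 31(1−ρ^4)/(1−ρ) + 11ρ^4/(1−ρ); cooperation value: 18/(1−ρ).
IC: 18 ≥ 31(1−ρ^4) + 11ρ^4 = 31 − 20ρ^4.
So ρ^4 ≥ 13/20, giving ρ ≥ (13/20)^(1/4) ≈ 0.898.

0.898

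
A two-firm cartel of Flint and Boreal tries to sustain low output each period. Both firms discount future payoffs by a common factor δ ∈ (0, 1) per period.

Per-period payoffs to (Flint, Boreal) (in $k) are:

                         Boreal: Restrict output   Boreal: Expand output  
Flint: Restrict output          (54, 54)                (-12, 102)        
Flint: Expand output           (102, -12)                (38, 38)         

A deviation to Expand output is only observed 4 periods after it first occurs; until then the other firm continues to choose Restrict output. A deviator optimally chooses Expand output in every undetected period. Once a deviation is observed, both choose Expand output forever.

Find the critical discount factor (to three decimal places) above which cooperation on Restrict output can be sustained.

A deviator earns 102 for 4 periods, then 38 forever; cooperating earns 54 forever. Multiplying the IC by (1−δ):
54 ≥ 102(1−δ^4) + 38δ^4, so 64·δ^4 ≥ 48 and δ^4 ≥ 3/4.
δ ≥ (3/4)^(1/4) ≈ 0.931.

0.931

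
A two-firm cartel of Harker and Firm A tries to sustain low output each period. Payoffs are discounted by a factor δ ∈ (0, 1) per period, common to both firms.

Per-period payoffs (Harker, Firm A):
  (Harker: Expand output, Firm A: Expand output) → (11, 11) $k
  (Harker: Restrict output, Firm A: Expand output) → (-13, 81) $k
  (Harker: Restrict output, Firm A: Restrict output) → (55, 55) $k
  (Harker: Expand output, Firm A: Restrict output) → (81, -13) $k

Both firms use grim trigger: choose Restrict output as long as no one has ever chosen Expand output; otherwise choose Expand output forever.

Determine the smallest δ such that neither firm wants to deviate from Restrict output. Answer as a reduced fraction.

55/(1−δ) ≥ 81 + 11δ/(1−δ)
55 ≥ 81 − 70δ
δ ≥ 26/70 = 13/35.

13/35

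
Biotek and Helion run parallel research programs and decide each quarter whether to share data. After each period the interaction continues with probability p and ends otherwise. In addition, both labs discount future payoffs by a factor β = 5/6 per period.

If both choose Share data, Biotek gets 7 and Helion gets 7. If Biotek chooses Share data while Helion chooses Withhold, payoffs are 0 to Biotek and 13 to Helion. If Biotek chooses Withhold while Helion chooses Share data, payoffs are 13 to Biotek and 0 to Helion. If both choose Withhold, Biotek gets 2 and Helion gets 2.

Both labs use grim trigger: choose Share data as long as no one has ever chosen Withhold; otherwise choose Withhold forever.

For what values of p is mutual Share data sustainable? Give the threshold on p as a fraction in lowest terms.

36/55

Expected continuation weight on next period's payoff is β·p = 5/6·p, which plays the role of the discount factor.
Cooperation requires 5/6·p ≥ (13−7)/(13−2) = 6/11, hence p ≥ 36/55.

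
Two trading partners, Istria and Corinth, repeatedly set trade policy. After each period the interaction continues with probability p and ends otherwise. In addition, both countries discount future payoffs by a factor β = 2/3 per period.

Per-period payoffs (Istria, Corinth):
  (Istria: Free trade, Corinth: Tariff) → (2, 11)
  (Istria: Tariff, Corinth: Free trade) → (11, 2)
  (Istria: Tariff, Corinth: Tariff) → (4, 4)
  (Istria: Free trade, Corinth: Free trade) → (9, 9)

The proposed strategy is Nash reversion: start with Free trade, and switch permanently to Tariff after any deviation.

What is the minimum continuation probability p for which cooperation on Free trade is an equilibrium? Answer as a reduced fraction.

With continuation probability p and discount β, the effective per-period discount factor is βp.
Grim-trigger IC: βp ≥ (11−9)/(11−4) = 2/7.
So p ≥ (2/7)/(2/3) = 3/7.

3/7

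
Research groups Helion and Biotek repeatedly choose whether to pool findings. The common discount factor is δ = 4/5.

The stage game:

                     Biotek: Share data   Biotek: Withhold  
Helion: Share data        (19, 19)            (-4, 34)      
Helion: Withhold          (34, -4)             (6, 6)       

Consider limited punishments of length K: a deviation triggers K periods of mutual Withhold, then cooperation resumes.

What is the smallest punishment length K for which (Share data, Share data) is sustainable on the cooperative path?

No profitable deviation requires (19−6)(δ+…+δ^K) ≥ 34−19, i.e. δ+…+δ^K ≥ 15/13 ≈ 1.1538.
With δ = 4/5, the partial sums are K=1: 0.8000, K=2: 1.4400.
K = 2 is the first length at which the sum reaches 1.1538.

2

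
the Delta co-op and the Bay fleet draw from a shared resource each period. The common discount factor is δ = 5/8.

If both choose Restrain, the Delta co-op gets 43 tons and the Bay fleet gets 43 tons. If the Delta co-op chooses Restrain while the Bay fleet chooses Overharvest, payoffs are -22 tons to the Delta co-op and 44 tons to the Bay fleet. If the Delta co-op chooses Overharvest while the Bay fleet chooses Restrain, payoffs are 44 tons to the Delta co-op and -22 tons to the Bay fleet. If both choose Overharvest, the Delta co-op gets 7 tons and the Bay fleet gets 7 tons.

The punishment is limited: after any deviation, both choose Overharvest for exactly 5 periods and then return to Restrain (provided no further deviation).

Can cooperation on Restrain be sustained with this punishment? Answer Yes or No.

IC: δ+…+δ^5 ≥ (44−43)/(43−7) = 1/36.
At δ = 5/8: partial sum = 1.5077 ≥ 0.0278. Cooperation sustainable.

Yes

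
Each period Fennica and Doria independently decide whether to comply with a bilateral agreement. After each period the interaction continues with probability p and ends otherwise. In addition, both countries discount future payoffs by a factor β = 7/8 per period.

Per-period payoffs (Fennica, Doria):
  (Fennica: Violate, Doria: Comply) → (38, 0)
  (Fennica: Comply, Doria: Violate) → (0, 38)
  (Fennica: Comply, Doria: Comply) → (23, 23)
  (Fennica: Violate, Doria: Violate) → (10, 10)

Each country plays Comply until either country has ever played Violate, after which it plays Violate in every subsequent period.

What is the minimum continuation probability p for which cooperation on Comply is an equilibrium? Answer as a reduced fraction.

30/49

Expected continuation weight on next period's payoff is β·p = 7/8·p, which plays the role of the discount factor.
Cooperation requires 7/8·p ≥ (38−23)/(38−10) = 15/28, hence p ≥ 30/49.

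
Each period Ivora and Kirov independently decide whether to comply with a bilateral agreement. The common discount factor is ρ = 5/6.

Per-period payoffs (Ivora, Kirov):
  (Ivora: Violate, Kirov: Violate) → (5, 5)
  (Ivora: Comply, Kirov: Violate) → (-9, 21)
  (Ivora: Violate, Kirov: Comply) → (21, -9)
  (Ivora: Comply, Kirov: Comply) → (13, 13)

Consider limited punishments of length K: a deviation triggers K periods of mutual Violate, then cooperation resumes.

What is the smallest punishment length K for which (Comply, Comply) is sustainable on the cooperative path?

No profitable deviation requires (13−5)(ρ+…+ρ^K) ≥ 21−13, i.e. ρ+…+ρ^K ≥ 1 ≈ 1.0000.
With ρ = 5/6, the partial sums are K=1: 0.8333, K=2: 1.5278.
K = 2 is the first length at which the sum reaches 1.0000.

2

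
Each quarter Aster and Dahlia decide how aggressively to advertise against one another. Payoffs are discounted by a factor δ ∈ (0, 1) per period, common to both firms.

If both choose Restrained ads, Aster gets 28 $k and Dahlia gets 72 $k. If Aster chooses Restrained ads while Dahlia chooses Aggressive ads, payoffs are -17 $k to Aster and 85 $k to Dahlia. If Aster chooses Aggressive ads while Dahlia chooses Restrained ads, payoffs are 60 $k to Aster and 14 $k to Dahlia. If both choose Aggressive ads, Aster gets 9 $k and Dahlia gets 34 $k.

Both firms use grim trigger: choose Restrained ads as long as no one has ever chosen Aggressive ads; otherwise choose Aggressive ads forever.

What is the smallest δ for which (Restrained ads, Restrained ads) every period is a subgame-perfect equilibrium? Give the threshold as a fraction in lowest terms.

32/51

For Aster: deviation gain 60−28 = 32, per-period punishment loss 28−9 = 19. IC gives δ ≥ 32/51.
For Dahlia: gain 13, loss 38 per period, so δ ≥ 13/51.
The tighter constraint is Aster's, so cooperation needs δ ≥ 32/51.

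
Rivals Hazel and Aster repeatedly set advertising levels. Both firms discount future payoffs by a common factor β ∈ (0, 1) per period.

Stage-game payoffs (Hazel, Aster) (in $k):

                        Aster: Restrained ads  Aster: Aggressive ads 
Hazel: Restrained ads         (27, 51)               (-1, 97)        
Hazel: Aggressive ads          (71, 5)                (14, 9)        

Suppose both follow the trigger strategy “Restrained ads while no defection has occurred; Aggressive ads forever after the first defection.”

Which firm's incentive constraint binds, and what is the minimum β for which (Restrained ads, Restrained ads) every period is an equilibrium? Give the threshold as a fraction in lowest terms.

Hazel; β ≥ 44/57

For Hazel: deviation gain 71−27 = 44, per-period punishment loss 27−14 = 13. IC gives β ≥ 44/57.
For Aster: gain 46, loss 42 per period, so β ≥ 46/88 = 23/44.
The tighter constraint is Hazel's, so cooperation needs β ≥ 44/57.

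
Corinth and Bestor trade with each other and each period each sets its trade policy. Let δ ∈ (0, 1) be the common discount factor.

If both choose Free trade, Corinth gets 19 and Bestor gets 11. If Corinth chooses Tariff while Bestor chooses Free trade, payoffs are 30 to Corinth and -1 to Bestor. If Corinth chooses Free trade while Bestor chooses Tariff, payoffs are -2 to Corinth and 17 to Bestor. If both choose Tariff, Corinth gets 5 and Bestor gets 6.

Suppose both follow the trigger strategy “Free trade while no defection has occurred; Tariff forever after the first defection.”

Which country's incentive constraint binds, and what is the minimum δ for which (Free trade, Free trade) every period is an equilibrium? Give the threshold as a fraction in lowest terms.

Corinth's threshold: (30−19)/(30−5) = 11/25.
Bestor's threshold: (17−11)/(17−6) = 6/11.
11/25 < 6/11, so Bestor binds and δ* = 6/11.

Bestor; δ ≥ 6/11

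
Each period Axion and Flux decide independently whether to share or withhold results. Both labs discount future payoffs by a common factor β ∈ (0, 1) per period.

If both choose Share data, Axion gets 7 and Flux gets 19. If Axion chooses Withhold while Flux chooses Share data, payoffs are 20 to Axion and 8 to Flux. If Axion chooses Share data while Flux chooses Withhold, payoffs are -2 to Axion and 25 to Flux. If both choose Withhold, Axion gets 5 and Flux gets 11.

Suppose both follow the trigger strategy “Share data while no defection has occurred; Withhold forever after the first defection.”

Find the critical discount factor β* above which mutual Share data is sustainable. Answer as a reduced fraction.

13/15

Axion's threshold: (20−7)/(20−5) = 13/15.
Flux's threshold: (25−19)/(25−11) = 3/7.
13/15 > 3/7, so Axion binds and β* = 13/15.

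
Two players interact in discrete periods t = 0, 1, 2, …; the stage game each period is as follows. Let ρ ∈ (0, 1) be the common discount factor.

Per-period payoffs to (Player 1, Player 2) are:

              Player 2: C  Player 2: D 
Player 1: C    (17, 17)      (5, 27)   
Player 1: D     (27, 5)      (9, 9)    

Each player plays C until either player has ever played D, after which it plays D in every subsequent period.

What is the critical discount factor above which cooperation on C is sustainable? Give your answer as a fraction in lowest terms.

5/9

17/(1−ρ) ≥ 27 + 9ρ/(1−ρ)
17 ≥ 27 − 18ρ
ρ ≥ 10/18 = 5/9.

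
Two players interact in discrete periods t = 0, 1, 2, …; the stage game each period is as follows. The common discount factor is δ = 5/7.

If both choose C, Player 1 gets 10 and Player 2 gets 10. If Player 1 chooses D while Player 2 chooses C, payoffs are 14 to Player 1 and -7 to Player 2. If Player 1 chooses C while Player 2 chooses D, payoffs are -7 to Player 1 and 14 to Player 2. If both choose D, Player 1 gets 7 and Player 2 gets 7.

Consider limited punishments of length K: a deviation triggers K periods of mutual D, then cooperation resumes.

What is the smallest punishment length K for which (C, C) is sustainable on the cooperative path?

3

No profitable deviation requires (10−7)(δ+…+δ^K) ≥ 14−10, i.e. δ+…+δ^K ≥ 4/3 ≈ 1.3333.
With δ = 5/7, the partial sums are K=1: 0.7143, K=2: 1.2245, K=3: 1.5889.
K = 3 is the first length at which the sum reaches 1.3333.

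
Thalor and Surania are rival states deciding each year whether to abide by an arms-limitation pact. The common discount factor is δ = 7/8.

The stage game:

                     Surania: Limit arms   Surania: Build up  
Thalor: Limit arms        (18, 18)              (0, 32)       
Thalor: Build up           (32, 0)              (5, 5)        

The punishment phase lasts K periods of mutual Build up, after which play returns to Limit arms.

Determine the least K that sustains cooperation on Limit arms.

No profitable deviation requires (18−5)(δ+…+δ^K) ≥ 32−18, i.e. δ+…+δ^K ≥ 14/13 ≈ 1.0769.
With δ = 7/8, the partial sums are K=1: 0.8750, K=2: 1.6406.
K = 2 is the first length at which the sum reaches 1.0769.

2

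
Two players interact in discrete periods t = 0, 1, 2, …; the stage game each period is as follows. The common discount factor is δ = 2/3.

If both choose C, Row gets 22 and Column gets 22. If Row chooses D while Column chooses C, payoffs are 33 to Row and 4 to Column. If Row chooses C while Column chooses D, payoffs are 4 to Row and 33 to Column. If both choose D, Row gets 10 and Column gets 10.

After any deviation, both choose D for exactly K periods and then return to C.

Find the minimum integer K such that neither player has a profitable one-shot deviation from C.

2

Need Σ_{k=1}^{K} δ^k ≥ (33−22)/(22−10) = 0.9167 at δ = 2/3.
At K = 1 the sum is 0.6667 < 0.9167; at K = 2 it is 1.1111 ≥ 0.9167.
So the minimum punishment length is K = 2.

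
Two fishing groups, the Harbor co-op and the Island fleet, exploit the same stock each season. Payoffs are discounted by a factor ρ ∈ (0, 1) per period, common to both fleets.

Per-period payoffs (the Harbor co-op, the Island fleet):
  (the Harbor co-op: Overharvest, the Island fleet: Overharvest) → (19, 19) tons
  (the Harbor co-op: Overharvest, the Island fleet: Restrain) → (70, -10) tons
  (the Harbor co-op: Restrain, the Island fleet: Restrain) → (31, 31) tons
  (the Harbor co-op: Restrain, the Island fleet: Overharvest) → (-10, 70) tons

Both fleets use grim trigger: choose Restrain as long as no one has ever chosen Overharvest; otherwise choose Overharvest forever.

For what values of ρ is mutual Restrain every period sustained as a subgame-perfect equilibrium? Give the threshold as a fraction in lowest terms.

13/17

Under grim trigger the critical discount factor is (T−C)/(T−P) with T = 70, C = 31, P = 19.
ρ* = (70−31)/(70−19) = 39/51 = 13/17.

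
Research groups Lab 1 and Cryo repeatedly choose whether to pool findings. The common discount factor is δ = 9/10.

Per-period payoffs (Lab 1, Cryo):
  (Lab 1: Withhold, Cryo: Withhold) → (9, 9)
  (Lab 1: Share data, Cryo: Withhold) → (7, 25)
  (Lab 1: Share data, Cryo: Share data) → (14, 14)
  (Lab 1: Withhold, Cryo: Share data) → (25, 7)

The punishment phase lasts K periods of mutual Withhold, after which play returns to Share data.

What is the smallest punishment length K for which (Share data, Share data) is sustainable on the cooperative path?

3

Need Σ_{k=1}^{K} δ^k ≥ (25−14)/(14−9) = 2.2000 at δ = 9/10.
At K = 2 the sum is 1.7100 < 2.2000; at K = 3 it is 2.4390 ≥ 2.2000.
So the minimum punishment length is K = 3.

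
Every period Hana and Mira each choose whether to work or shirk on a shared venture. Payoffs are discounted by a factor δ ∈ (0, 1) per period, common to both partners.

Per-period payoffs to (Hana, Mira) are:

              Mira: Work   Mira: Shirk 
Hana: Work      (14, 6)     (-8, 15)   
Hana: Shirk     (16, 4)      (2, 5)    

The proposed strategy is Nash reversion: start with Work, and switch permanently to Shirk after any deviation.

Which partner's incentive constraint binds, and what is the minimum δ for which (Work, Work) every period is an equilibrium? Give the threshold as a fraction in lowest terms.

Hana's threshold: (16−14)/(16−2) = 1/7.
Mira's threshold: (15−6)/(15−5) = 9/10.
1/7 < 9/10, so Mira binds and δ* = 9/10.

Mira; δ ≥ 9/10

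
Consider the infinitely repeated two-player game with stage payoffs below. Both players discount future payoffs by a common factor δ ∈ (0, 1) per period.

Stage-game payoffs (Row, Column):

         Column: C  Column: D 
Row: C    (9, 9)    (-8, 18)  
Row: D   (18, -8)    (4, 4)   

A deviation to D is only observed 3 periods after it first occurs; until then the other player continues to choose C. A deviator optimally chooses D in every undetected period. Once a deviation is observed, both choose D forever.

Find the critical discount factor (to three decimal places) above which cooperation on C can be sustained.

0.863

Deviating for the 3 undetected periods gains 18−9 = 9 per period over cooperation, then loses 9−4 = 5 per period forever once punishment starts.
Gain: 9(1 + δ + … + δ^2); loss: 5·δ^3/(1−δ).
No profitable deviation ⇔ 9(1−δ^3) ≤ 5·δ^3, i.e. δ^3 ≥ 9/(9+5) = 9/14.
Hence δ ≥ (9/14)^(1/3) ≈ 0.863.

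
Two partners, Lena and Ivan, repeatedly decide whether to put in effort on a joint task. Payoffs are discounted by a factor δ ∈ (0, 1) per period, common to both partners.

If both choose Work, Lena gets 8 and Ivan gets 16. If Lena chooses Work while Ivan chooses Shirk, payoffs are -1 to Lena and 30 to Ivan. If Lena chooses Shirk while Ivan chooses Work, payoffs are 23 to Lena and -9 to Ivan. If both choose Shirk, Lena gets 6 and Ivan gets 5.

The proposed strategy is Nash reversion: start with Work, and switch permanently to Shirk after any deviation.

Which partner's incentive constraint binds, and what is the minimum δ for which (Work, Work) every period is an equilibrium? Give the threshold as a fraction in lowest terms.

Lena; δ ≥ 15/17

Lena's threshold: (23−8)/(23−6) = 15/17.
Ivan's threshold: (30−16)/(30−5) = 14/25.
15/17 > 14/25, so Lena binds and δ* = 15/17.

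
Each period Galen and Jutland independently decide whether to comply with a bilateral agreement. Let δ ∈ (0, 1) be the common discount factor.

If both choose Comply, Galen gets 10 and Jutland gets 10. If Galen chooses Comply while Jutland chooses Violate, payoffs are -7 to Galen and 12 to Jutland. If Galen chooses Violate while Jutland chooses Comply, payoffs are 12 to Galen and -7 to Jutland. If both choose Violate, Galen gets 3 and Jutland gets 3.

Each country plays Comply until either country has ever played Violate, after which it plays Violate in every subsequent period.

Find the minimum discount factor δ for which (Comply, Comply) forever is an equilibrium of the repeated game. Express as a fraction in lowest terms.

2/9

Under grim trigger the critical discount factor is (T−C)/(T−P) with T = 12, C = 10, P = 3.
δ* = (12−10)/(12−3) = 2/9.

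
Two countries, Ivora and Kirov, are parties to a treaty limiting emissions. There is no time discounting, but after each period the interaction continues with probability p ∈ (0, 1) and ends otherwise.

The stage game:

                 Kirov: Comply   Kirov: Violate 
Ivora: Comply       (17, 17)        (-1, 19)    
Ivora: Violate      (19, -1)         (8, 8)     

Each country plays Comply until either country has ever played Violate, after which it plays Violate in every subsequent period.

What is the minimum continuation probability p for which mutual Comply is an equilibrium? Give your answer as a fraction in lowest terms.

With no time discounting, the continuation probability p plays the role of the discount factor.
Grim-trigger IC: 17/(1−p) ≥ 19 + 8p/(1−p) ⇒ p ≥ (19−17)/(19−8) = 2/11.

2/11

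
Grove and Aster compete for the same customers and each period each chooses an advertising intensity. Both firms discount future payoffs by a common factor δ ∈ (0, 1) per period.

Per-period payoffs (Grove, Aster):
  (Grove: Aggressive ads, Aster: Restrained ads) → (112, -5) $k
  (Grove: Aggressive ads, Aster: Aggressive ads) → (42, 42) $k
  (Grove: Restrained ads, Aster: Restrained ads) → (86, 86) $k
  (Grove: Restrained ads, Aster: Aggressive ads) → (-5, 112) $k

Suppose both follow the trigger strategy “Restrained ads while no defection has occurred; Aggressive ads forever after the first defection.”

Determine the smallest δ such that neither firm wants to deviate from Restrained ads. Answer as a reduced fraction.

One-period gain from deviating is 112 − 86 = 26. The loss is 86 − 42 = 44 in every subsequent period, with present value 44·δ/(1−δ).
Deviation is unprofitable when 44·δ/(1−δ) ≥ 26, i.e. δ/(1−δ) ≥ 13/22.
Equivalently δ ≥ 26/(26+44) = 13/35.

13/35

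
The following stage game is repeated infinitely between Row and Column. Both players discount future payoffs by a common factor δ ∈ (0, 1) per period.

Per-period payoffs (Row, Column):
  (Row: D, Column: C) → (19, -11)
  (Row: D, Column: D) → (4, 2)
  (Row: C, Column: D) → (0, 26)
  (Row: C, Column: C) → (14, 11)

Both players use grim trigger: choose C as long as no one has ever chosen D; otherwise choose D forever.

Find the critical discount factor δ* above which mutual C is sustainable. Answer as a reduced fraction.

Row's threshold: (19−14)/(19−4) = 1/3.
Column's threshold: (26−11)/(26−2) = 5/8.
1/3 < 5/8, so Column binds and δ* = 5/8.

5/8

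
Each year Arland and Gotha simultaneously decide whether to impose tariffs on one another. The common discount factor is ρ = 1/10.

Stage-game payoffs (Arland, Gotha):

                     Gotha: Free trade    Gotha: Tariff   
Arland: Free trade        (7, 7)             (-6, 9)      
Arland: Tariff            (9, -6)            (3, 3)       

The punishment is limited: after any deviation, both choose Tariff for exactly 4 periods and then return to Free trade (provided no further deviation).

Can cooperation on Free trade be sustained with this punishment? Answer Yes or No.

No

Comparing payoff streams over the 5 periods until play realigns: cooperate → 7(1+ρ+…+ρ^4); deviate → 9 + 3(ρ+…+ρ^4).
Cooperation is sustained iff (7−3)(ρ+…+ρ^4) ≥ 9−7.
ρ+…+ρ^4 = 1/10·(1−(1/10)^4)/(1−1/10) = 0.1111, and (9−7)/(7−3) = 0.5000.
0.1111 < 0.5000, so cooperation is not sustainable.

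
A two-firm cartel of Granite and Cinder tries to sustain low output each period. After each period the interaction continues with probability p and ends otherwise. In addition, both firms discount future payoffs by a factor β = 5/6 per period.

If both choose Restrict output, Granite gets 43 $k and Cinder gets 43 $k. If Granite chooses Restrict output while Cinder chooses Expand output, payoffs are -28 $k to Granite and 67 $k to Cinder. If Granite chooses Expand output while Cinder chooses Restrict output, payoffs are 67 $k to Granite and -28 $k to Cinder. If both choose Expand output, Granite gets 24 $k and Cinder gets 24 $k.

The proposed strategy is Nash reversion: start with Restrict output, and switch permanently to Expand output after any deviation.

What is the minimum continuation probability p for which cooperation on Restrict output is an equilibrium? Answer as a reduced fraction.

With continuation probability p and discount β, the effective per-period discount factor is βp.
Grim-trigger IC: βp ≥ (67−43)/(67−24) = 24/43.
So p ≥ (24/43)/(5/6) = 144/215.

144/215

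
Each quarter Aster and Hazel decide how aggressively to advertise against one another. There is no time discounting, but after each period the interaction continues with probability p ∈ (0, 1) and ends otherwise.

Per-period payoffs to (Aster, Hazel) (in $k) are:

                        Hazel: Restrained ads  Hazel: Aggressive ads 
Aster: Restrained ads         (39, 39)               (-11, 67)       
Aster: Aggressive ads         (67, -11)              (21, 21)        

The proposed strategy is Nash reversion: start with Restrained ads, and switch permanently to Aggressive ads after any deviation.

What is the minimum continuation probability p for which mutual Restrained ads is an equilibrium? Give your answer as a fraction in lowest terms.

With no time discounting, the continuation probability p plays the role of the discount factor.
Grim-trigger IC: 39/(1−p) ≥ 67 + 21p/(1−p) ⇒ p ≥ (67−39)/(67−21) = 14/23.

14/23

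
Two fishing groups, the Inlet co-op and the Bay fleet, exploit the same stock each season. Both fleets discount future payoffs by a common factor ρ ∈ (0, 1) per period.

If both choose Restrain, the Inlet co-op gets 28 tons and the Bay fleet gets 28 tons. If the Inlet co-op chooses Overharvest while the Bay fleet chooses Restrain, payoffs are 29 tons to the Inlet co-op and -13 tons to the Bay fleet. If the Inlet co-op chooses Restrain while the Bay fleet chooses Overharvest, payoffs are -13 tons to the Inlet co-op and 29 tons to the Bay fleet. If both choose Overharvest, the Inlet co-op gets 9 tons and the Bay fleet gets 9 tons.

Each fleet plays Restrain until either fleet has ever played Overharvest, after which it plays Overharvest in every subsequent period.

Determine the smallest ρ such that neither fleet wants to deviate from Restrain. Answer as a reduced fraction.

1/20

Cooperation forever yields 28 each period: 28/(1−ρ).
Deviating yields 29 once, then 9 forever: 29 + 9ρ/(1−ρ).
No profitable deviation requires 28/(1−ρ) ≥ 29 + 9ρ/(1−ρ).
Multiplying by (1−ρ): 28 ≥ 29(1−ρ) + 9ρ = 29 − 20ρ.
So 20ρ ≥ 1, i.e. ρ ≥ 1/20.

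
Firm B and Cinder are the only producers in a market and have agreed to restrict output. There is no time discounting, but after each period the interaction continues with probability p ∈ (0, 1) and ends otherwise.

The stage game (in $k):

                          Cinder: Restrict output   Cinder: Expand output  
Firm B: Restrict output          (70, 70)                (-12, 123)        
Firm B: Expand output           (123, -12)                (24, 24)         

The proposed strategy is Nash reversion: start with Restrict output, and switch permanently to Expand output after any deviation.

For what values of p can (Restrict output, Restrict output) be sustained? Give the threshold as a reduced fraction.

53/99

With no time discounting, the continuation probability p plays the role of the discount factor.
Grim-trigger IC: 70/(1−p) ≥ 123 + 24p/(1−p) ⇒ p ≥ (123−70)/(123−24) = 53/99.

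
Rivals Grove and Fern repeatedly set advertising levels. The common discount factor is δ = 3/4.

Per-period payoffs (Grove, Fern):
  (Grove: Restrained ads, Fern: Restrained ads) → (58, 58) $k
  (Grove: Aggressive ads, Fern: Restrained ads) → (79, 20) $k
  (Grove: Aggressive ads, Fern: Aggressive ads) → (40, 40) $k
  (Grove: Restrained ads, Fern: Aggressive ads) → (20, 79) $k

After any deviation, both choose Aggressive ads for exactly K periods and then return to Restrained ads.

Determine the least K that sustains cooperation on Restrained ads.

2

Need Σ_{k=1}^{K} δ^k ≥ (79−58)/(58−40) = 1.1667 at δ = 3/4.
At K = 1 the sum is 0.7500 < 1.1667; at K = 2 it is 1.3125 ≥ 1.1667.
So the minimum punishment length is K = 2.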